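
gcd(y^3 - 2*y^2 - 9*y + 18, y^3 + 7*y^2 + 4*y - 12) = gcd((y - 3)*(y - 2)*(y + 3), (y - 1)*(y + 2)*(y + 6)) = 1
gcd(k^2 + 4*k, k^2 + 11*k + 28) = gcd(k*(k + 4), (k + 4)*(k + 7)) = k + 4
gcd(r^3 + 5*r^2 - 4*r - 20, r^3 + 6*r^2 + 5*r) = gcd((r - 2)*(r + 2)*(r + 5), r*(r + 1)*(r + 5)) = r + 5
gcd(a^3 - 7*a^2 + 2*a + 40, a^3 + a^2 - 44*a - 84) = a + 2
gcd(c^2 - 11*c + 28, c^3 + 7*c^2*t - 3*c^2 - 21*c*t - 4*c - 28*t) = c - 4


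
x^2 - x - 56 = (x - 8)*(x + 7)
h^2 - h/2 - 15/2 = (h - 3)*(h + 5/2)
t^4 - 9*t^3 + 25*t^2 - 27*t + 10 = (t - 5)*(t - 2)*(t - 1)^2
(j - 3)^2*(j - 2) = j^3 - 8*j^2 + 21*j - 18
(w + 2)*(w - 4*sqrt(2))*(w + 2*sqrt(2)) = w^3 - 2*sqrt(2)*w^2 + 2*w^2 - 16*w - 4*sqrt(2)*w - 32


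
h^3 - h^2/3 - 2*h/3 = h*(h - 1)*(h + 2/3)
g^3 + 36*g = g*(g - 6*I)*(g + 6*I)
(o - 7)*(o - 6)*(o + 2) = o^3 - 11*o^2 + 16*o + 84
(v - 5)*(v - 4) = v^2 - 9*v + 20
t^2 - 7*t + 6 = (t - 6)*(t - 1)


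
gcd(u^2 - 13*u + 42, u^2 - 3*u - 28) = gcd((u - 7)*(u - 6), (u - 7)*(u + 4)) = u - 7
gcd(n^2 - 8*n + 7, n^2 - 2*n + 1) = n - 1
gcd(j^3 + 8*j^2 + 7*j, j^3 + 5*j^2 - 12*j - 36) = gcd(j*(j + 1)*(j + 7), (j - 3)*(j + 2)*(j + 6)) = 1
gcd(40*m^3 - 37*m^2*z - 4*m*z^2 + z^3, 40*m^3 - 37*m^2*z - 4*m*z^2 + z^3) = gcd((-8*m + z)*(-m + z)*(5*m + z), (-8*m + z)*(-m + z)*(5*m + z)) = 40*m^3 - 37*m^2*z - 4*m*z^2 + z^3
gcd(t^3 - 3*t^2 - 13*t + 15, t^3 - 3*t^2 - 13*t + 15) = t^3 - 3*t^2 - 13*t + 15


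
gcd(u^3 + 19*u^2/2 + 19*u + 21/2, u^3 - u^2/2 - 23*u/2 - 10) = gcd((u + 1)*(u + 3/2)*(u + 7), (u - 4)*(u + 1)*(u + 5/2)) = u + 1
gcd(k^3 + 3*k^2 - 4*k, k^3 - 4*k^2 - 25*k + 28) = k^2 + 3*k - 4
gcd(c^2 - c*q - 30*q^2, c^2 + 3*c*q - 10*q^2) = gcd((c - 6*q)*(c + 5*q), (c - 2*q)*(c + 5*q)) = c + 5*q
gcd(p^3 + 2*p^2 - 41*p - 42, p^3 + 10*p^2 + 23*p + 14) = p^2 + 8*p + 7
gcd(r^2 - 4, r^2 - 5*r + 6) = r - 2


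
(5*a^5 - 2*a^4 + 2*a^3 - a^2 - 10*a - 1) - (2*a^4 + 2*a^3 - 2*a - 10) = 5*a^5 - 4*a^4 - a^2 - 8*a + 9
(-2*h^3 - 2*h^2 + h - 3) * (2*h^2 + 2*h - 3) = -4*h^5 - 8*h^4 + 4*h^3 + 2*h^2 - 9*h + 9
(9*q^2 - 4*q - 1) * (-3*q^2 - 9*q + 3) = -27*q^4 - 69*q^3 + 66*q^2 - 3*q - 3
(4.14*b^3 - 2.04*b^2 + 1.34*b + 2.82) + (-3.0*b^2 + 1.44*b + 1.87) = 4.14*b^3 - 5.04*b^2 + 2.78*b + 4.69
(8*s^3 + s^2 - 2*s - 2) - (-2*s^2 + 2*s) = 8*s^3 + 3*s^2 - 4*s - 2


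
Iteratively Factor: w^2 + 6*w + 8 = (w + 4)*(w + 2)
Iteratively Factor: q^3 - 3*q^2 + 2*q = (q - 2)*(q^2 - q) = (q - 2)*(q - 1)*(q)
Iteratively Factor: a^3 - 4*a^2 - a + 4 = (a + 1)*(a^2 - 5*a + 4) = (a - 1)*(a + 1)*(a - 4)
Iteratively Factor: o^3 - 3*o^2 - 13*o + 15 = (o - 1)*(o^2 - 2*o - 15) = (o - 1)*(o + 3)*(o - 5)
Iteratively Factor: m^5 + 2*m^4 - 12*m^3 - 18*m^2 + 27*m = (m)*(m^4 + 2*m^3 - 12*m^2 - 18*m + 27) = m*(m + 3)*(m^3 - m^2 - 9*m + 9) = m*(m - 1)*(m + 3)*(m^2 - 9) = m*(m - 3)*(m - 1)*(m + 3)*(m + 3)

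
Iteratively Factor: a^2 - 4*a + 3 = (a - 3)*(a - 1)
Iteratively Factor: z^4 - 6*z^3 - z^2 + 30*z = (z + 2)*(z^3 - 8*z^2 + 15*z) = (z - 5)*(z + 2)*(z^2 - 3*z) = (z - 5)*(z - 3)*(z + 2)*(z)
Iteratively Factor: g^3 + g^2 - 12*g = (g - 3)*(g^2 + 4*g) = g*(g - 3)*(g + 4)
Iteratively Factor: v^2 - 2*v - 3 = (v - 3)*(v + 1)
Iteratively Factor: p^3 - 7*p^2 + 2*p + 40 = (p - 5)*(p^2 - 2*p - 8) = (p - 5)*(p - 4)*(p + 2)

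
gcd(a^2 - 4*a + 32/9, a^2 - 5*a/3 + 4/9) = a - 4/3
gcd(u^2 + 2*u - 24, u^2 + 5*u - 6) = u + 6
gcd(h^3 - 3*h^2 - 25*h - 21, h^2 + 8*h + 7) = h + 1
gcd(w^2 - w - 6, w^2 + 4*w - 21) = w - 3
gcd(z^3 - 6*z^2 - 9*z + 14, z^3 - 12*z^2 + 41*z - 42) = z - 7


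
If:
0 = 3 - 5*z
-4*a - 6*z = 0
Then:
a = -9/10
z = 3/5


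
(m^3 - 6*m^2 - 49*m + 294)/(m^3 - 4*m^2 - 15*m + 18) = (m^2 - 49)/(m^2 + 2*m - 3)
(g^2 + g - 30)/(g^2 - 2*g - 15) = (g + 6)/(g + 3)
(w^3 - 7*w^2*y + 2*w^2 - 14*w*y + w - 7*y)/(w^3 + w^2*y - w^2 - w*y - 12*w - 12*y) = (-w^3 + 7*w^2*y - 2*w^2 + 14*w*y - w + 7*y)/(-w^3 - w^2*y + w^2 + w*y + 12*w + 12*y)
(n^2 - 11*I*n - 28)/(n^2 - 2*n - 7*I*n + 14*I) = (n - 4*I)/(n - 2)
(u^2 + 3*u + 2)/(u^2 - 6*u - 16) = (u + 1)/(u - 8)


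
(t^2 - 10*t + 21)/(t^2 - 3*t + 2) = (t^2 - 10*t + 21)/(t^2 - 3*t + 2)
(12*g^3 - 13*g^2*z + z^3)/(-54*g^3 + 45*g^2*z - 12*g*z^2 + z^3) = (-4*g^2 + 3*g*z + z^2)/(18*g^2 - 9*g*z + z^2)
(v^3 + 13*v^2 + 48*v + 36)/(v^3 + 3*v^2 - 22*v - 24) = (v + 6)/(v - 4)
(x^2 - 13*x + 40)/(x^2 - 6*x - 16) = (x - 5)/(x + 2)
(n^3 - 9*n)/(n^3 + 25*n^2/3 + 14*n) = 3*(n^2 - 9)/(3*n^2 + 25*n + 42)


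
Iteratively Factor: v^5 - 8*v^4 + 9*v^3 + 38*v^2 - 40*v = (v - 5)*(v^4 - 3*v^3 - 6*v^2 + 8*v) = (v - 5)*(v - 4)*(v^3 + v^2 - 2*v) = v*(v - 5)*(v - 4)*(v^2 + v - 2) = v*(v - 5)*(v - 4)*(v + 2)*(v - 1)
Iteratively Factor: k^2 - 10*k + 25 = (k - 5)*(k - 5)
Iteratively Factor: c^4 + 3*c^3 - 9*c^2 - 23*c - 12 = (c - 3)*(c^3 + 6*c^2 + 9*c + 4) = (c - 3)*(c + 1)*(c^2 + 5*c + 4) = (c - 3)*(c + 1)^2*(c + 4)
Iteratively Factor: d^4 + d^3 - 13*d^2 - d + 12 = (d + 1)*(d^3 - 13*d + 12) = (d - 1)*(d + 1)*(d^2 + d - 12) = (d - 1)*(d + 1)*(d + 4)*(d - 3)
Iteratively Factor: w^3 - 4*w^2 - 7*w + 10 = (w + 2)*(w^2 - 6*w + 5) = (w - 1)*(w + 2)*(w - 5)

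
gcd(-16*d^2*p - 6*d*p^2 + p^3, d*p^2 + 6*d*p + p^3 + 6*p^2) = p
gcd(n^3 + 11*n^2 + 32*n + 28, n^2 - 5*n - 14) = n + 2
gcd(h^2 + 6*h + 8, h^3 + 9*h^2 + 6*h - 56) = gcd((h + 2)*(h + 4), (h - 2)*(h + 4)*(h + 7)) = h + 4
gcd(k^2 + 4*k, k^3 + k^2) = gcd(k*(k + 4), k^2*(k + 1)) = k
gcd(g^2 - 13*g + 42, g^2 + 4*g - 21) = 1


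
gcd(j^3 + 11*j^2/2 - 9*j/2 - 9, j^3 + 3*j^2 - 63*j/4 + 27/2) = j^2 + 9*j/2 - 9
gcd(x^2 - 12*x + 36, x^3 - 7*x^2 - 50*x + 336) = x - 6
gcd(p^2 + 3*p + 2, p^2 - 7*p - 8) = p + 1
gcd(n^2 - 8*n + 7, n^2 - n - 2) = 1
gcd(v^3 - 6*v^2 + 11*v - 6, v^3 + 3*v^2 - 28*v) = 1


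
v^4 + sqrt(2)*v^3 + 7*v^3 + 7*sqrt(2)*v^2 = v^2*(v + 7)*(v + sqrt(2))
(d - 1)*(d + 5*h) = d^2 + 5*d*h - d - 5*h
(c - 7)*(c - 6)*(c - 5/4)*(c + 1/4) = c^4 - 14*c^3 + 875*c^2/16 - 607*c/16 - 105/8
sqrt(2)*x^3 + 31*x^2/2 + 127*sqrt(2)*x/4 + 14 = (x + 7*sqrt(2)/2)*(x + 4*sqrt(2))*(sqrt(2)*x + 1/2)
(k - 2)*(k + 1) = k^2 - k - 2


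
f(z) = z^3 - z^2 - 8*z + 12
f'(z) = 3*z^2 - 2*z - 8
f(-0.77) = 17.11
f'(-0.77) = -4.68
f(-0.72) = 16.87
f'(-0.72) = -5.00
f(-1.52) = 18.34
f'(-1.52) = 1.97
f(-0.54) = 15.87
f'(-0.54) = -6.05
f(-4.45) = -60.32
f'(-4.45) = 60.31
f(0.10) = 11.19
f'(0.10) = -8.17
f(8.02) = 399.37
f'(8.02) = 168.92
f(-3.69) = -22.34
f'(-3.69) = 40.23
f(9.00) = 588.00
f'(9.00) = 217.00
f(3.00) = 6.00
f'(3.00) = 13.00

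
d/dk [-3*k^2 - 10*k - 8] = -6*k - 10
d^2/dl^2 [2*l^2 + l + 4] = 4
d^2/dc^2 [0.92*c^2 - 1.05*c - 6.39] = 1.84000000000000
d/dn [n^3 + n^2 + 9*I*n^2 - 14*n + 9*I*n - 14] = 3*n^2 + n*(2 + 18*I) - 14 + 9*I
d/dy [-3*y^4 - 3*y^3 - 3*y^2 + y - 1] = -12*y^3 - 9*y^2 - 6*y + 1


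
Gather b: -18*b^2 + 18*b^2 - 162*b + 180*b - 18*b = 0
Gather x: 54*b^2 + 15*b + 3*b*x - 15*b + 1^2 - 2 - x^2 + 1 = 54*b^2 + 3*b*x - x^2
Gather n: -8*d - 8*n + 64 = -8*d - 8*n + 64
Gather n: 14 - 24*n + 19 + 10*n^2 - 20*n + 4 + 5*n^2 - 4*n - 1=15*n^2 - 48*n + 36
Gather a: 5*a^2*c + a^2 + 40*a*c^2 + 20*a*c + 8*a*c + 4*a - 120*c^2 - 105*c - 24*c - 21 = a^2*(5*c + 1) + a*(40*c^2 + 28*c + 4) - 120*c^2 - 129*c - 21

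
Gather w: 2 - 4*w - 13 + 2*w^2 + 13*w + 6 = 2*w^2 + 9*w - 5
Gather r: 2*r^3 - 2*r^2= 2*r^3 - 2*r^2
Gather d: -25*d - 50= -25*d - 50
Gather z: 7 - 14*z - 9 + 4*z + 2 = -10*z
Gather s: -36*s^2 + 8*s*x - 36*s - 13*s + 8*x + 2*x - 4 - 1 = -36*s^2 + s*(8*x - 49) + 10*x - 5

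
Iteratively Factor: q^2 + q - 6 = (q + 3)*(q - 2)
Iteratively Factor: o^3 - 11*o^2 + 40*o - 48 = (o - 4)*(o^2 - 7*o + 12) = (o - 4)^2*(o - 3)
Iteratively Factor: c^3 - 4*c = (c)*(c^2 - 4) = c*(c - 2)*(c + 2)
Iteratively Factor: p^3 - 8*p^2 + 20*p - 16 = (p - 4)*(p^2 - 4*p + 4) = (p - 4)*(p - 2)*(p - 2)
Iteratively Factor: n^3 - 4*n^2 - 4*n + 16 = (n - 4)*(n^2 - 4) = (n - 4)*(n - 2)*(n + 2)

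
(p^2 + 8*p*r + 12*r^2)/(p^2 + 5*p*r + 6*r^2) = (p + 6*r)/(p + 3*r)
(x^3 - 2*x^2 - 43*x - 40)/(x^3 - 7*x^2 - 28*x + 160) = (x + 1)/(x - 4)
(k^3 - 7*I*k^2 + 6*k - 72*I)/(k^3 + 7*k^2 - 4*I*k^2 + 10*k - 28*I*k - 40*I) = (k^2 - 3*I*k + 18)/(k^2 + 7*k + 10)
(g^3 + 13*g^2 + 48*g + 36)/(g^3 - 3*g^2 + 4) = (g^2 + 12*g + 36)/(g^2 - 4*g + 4)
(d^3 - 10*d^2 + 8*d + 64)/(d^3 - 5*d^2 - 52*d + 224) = (d + 2)/(d + 7)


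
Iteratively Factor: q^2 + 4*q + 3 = (q + 3)*(q + 1)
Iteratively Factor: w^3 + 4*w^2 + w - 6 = (w + 3)*(w^2 + w - 2) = (w + 2)*(w + 3)*(w - 1)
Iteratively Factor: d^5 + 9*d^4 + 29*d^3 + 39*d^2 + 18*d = (d + 3)*(d^4 + 6*d^3 + 11*d^2 + 6*d) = (d + 1)*(d + 3)*(d^3 + 5*d^2 + 6*d) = (d + 1)*(d + 2)*(d + 3)*(d^2 + 3*d) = d*(d + 1)*(d + 2)*(d + 3)*(d + 3)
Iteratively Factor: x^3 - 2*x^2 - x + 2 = (x - 1)*(x^2 - x - 2) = (x - 1)*(x + 1)*(x - 2)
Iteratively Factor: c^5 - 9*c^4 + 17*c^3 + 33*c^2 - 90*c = (c + 2)*(c^4 - 11*c^3 + 39*c^2 - 45*c) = (c - 5)*(c + 2)*(c^3 - 6*c^2 + 9*c) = (c - 5)*(c - 3)*(c + 2)*(c^2 - 3*c) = (c - 5)*(c - 3)^2*(c + 2)*(c)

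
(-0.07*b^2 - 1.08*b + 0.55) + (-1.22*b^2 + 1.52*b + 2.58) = -1.29*b^2 + 0.44*b + 3.13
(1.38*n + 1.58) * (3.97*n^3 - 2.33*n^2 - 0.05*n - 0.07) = 5.4786*n^4 + 3.0572*n^3 - 3.7504*n^2 - 0.1756*n - 0.1106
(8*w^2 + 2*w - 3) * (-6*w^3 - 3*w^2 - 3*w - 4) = -48*w^5 - 36*w^4 - 12*w^3 - 29*w^2 + w + 12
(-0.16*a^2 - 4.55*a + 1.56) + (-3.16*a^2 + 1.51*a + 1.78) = -3.32*a^2 - 3.04*a + 3.34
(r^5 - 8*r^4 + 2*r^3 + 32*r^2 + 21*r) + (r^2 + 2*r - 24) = r^5 - 8*r^4 + 2*r^3 + 33*r^2 + 23*r - 24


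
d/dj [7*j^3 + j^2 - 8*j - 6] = 21*j^2 + 2*j - 8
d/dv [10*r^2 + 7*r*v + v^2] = 7*r + 2*v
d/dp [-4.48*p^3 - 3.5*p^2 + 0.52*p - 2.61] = -13.44*p^2 - 7.0*p + 0.52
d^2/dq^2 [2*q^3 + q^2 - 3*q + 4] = 12*q + 2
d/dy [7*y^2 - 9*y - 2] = 14*y - 9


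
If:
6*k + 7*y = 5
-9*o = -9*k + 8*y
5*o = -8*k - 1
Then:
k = 137/1059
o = -431/1059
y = 213/353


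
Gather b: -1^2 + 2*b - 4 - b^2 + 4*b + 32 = -b^2 + 6*b + 27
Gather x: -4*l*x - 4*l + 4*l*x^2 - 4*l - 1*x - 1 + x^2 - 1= -8*l + x^2*(4*l + 1) + x*(-4*l - 1) - 2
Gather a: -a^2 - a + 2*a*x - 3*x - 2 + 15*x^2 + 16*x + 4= -a^2 + a*(2*x - 1) + 15*x^2 + 13*x + 2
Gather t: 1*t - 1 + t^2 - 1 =t^2 + t - 2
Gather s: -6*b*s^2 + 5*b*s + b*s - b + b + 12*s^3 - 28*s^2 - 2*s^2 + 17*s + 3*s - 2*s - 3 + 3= 12*s^3 + s^2*(-6*b - 30) + s*(6*b + 18)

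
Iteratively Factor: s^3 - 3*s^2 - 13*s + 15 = (s - 5)*(s^2 + 2*s - 3) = (s - 5)*(s + 3)*(s - 1)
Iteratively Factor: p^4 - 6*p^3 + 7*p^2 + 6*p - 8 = (p - 4)*(p^3 - 2*p^2 - p + 2) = (p - 4)*(p - 1)*(p^2 - p - 2) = (p - 4)*(p - 1)*(p + 1)*(p - 2)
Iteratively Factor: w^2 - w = (w - 1)*(w)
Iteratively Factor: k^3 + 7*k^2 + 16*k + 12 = (k + 2)*(k^2 + 5*k + 6) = (k + 2)^2*(k + 3)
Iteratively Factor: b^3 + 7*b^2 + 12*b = (b)*(b^2 + 7*b + 12) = b*(b + 3)*(b + 4)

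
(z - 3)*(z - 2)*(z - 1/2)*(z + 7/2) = z^4 - 2*z^3 - 43*z^2/4 + 107*z/4 - 21/2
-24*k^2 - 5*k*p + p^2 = (-8*k + p)*(3*k + p)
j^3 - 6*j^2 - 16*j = j*(j - 8)*(j + 2)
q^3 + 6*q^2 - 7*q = q*(q - 1)*(q + 7)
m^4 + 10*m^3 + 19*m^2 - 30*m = m*(m - 1)*(m + 5)*(m + 6)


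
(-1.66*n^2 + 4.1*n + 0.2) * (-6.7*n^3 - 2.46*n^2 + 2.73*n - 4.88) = 11.122*n^5 - 23.3864*n^4 - 15.9578*n^3 + 18.8018*n^2 - 19.462*n - 0.976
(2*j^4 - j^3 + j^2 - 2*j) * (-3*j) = -6*j^5 + 3*j^4 - 3*j^3 + 6*j^2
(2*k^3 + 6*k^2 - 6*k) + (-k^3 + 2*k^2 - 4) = k^3 + 8*k^2 - 6*k - 4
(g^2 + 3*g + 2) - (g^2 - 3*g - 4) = 6*g + 6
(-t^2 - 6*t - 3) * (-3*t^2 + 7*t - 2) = 3*t^4 + 11*t^3 - 31*t^2 - 9*t + 6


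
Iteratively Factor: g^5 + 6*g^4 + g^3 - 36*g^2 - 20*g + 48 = (g + 3)*(g^4 + 3*g^3 - 8*g^2 - 12*g + 16) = (g - 1)*(g + 3)*(g^3 + 4*g^2 - 4*g - 16) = (g - 2)*(g - 1)*(g + 3)*(g^2 + 6*g + 8) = (g - 2)*(g - 1)*(g + 2)*(g + 3)*(g + 4)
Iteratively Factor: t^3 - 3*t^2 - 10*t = (t + 2)*(t^2 - 5*t) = t*(t + 2)*(t - 5)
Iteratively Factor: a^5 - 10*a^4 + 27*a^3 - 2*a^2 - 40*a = (a - 2)*(a^4 - 8*a^3 + 11*a^2 + 20*a) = (a - 5)*(a - 2)*(a^3 - 3*a^2 - 4*a) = (a - 5)*(a - 2)*(a + 1)*(a^2 - 4*a) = (a - 5)*(a - 4)*(a - 2)*(a + 1)*(a)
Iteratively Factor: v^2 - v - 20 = (v + 4)*(v - 5)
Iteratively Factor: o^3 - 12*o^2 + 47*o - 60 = (o - 3)*(o^2 - 9*o + 20) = (o - 4)*(o - 3)*(o - 5)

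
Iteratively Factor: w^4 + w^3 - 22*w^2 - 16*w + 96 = (w + 4)*(w^3 - 3*w^2 - 10*w + 24) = (w - 4)*(w + 4)*(w^2 + w - 6) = (w - 4)*(w + 3)*(w + 4)*(w - 2)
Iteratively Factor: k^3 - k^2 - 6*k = (k)*(k^2 - k - 6) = k*(k - 3)*(k + 2)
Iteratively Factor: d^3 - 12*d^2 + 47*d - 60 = (d - 3)*(d^2 - 9*d + 20) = (d - 4)*(d - 3)*(d - 5)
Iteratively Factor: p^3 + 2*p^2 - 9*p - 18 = (p - 3)*(p^2 + 5*p + 6) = (p - 3)*(p + 3)*(p + 2)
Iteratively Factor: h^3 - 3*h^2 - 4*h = (h - 4)*(h^2 + h) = h*(h - 4)*(h + 1)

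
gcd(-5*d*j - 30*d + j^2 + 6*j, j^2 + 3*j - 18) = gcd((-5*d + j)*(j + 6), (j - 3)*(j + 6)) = j + 6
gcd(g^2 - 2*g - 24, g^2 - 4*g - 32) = g + 4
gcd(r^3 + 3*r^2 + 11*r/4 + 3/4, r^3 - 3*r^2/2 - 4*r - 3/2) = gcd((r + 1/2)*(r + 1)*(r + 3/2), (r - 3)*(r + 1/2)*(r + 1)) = r^2 + 3*r/2 + 1/2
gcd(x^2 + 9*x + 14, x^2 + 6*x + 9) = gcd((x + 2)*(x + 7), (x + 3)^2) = 1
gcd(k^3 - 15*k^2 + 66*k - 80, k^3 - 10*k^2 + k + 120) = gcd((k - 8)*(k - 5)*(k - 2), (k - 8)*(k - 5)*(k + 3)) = k^2 - 13*k + 40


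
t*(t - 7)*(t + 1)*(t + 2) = t^4 - 4*t^3 - 19*t^2 - 14*t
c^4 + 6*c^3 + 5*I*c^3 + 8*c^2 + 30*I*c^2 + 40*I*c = c*(c + 2)*(c + 4)*(c + 5*I)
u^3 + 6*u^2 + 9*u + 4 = (u + 1)^2*(u + 4)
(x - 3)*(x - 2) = x^2 - 5*x + 6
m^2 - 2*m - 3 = (m - 3)*(m + 1)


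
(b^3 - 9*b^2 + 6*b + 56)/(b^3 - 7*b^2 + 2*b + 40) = (b - 7)/(b - 5)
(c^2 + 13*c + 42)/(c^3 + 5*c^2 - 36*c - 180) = (c + 7)/(c^2 - c - 30)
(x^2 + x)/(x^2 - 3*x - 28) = x*(x + 1)/(x^2 - 3*x - 28)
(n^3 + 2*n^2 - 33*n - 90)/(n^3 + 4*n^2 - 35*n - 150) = (n + 3)/(n + 5)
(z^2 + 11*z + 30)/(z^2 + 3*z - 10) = (z + 6)/(z - 2)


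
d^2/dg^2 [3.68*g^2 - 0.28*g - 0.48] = 7.36000000000000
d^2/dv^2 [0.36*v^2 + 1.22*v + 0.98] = 0.720000000000000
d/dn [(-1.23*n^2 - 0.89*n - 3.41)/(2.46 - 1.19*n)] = (1.4637*n^2 - 6.0516*n - 6.2473)/(1.4161*n^2 - 5.8548*n + 6.0516)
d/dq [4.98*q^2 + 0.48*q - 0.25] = 9.96*q + 0.48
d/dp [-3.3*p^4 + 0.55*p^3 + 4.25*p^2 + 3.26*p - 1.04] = -13.2*p^3 + 1.65*p^2 + 8.5*p + 3.26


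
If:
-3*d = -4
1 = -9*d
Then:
No Solution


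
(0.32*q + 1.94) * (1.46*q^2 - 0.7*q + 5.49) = 0.4672*q^3 + 2.6084*q^2 + 0.3988*q + 10.6506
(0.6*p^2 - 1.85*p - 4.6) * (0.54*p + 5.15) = 0.324*p^3 + 2.091*p^2 - 12.0115*p - 23.69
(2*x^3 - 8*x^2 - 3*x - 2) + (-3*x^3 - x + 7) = -x^3 - 8*x^2 - 4*x + 5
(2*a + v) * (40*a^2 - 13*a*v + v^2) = 80*a^3 + 14*a^2*v - 11*a*v^2 + v^3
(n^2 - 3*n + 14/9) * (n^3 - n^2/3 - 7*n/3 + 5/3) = n^5 - 10*n^4/3 + 2*n^3/9 + 220*n^2/27 - 233*n/27 + 70/27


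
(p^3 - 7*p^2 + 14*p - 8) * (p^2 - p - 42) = p^5 - 8*p^4 - 21*p^3 + 272*p^2 - 580*p + 336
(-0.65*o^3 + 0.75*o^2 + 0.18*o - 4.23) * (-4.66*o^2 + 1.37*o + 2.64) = 3.029*o^5 - 4.3855*o^4 - 1.5273*o^3 + 21.9384*o^2 - 5.3199*o - 11.1672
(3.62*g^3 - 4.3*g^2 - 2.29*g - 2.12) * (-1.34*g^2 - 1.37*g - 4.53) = -4.8508*g^5 + 0.8026*g^4 - 7.439*g^3 + 25.4571*g^2 + 13.2781*g + 9.6036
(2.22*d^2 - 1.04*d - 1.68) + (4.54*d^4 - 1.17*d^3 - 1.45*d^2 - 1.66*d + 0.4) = 4.54*d^4 - 1.17*d^3 + 0.77*d^2 - 2.7*d - 1.28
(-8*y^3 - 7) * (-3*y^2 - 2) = 24*y^5 + 16*y^3 + 21*y^2 + 14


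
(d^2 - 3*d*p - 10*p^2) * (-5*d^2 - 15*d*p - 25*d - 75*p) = -5*d^4 - 25*d^3 + 95*d^2*p^2 + 150*d*p^3 + 475*d*p^2 + 750*p^3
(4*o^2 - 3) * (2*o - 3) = 8*o^3 - 12*o^2 - 6*o + 9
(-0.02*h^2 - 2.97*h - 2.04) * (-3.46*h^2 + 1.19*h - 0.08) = 0.0692*h^4 + 10.2524*h^3 + 3.5257*h^2 - 2.19*h + 0.1632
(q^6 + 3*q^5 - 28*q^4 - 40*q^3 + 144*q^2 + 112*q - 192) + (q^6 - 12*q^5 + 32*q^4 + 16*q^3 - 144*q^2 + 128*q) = 2*q^6 - 9*q^5 + 4*q^4 - 24*q^3 + 240*q - 192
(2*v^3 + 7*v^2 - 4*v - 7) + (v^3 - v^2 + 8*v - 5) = 3*v^3 + 6*v^2 + 4*v - 12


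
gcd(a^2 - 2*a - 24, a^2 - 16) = a + 4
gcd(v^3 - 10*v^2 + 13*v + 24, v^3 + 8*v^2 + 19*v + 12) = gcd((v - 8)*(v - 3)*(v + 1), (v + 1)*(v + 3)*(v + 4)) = v + 1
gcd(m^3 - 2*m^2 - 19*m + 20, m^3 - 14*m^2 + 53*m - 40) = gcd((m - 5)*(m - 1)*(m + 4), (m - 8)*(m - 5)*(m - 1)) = m^2 - 6*m + 5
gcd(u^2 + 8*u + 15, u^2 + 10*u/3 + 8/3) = 1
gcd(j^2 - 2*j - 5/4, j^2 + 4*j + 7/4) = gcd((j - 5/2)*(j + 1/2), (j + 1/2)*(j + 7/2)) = j + 1/2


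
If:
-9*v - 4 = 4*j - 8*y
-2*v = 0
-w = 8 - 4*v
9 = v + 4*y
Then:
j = 7/2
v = 0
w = -8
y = 9/4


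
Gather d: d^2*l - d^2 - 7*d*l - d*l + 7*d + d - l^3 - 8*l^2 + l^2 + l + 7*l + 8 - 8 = d^2*(l - 1) + d*(8 - 8*l) - l^3 - 7*l^2 + 8*l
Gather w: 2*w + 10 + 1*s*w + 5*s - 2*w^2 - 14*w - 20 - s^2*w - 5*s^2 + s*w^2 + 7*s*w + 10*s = -5*s^2 + 15*s + w^2*(s - 2) + w*(-s^2 + 8*s - 12) - 10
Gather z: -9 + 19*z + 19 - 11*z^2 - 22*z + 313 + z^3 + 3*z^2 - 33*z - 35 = z^3 - 8*z^2 - 36*z + 288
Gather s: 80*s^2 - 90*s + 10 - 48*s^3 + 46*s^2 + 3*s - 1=-48*s^3 + 126*s^2 - 87*s + 9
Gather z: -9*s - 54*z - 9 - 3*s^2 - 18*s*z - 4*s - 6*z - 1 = -3*s^2 - 13*s + z*(-18*s - 60) - 10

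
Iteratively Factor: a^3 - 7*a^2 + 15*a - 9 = (a - 3)*(a^2 - 4*a + 3) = (a - 3)^2*(a - 1)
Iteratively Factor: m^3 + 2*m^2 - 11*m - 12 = (m + 1)*(m^2 + m - 12) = (m + 1)*(m + 4)*(m - 3)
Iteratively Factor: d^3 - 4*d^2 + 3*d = (d - 3)*(d^2 - d) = (d - 3)*(d - 1)*(d)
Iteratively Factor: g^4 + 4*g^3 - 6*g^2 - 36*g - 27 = (g + 1)*(g^3 + 3*g^2 - 9*g - 27) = (g + 1)*(g + 3)*(g^2 - 9) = (g - 3)*(g + 1)*(g + 3)*(g + 3)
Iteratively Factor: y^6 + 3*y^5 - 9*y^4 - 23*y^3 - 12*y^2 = (y)*(y^5 + 3*y^4 - 9*y^3 - 23*y^2 - 12*y) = y*(y + 4)*(y^4 - y^3 - 5*y^2 - 3*y) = y*(y + 1)*(y + 4)*(y^3 - 2*y^2 - 3*y) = y*(y + 1)^2*(y + 4)*(y^2 - 3*y) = y^2*(y + 1)^2*(y + 4)*(y - 3)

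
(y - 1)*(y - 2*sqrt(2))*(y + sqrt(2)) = y^3 - sqrt(2)*y^2 - y^2 - 4*y + sqrt(2)*y + 4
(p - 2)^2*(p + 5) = p^3 + p^2 - 16*p + 20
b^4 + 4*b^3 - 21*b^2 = b^2*(b - 3)*(b + 7)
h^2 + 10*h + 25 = (h + 5)^2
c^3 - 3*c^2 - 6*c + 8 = (c - 4)*(c - 1)*(c + 2)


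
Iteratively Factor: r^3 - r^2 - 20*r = (r)*(r^2 - r - 20) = r*(r + 4)*(r - 5)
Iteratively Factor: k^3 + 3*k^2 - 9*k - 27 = (k + 3)*(k^2 - 9) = (k + 3)^2*(k - 3)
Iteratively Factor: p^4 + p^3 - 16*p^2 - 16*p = (p + 4)*(p^3 - 3*p^2 - 4*p) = p*(p + 4)*(p^2 - 3*p - 4) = p*(p + 1)*(p + 4)*(p - 4)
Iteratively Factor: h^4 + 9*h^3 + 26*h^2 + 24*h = (h + 4)*(h^3 + 5*h^2 + 6*h) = (h + 3)*(h + 4)*(h^2 + 2*h) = (h + 2)*(h + 3)*(h + 4)*(h)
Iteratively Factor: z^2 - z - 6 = (z + 2)*(z - 3)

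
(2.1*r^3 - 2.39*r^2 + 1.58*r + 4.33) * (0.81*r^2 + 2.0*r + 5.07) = 1.701*r^5 + 2.2641*r^4 + 7.1468*r^3 - 5.45*r^2 + 16.6706*r + 21.9531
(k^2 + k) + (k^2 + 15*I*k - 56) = 2*k^2 + k + 15*I*k - 56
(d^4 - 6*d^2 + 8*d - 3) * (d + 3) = d^5 + 3*d^4 - 6*d^3 - 10*d^2 + 21*d - 9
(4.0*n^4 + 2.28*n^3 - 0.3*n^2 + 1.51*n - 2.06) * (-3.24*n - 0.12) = -12.96*n^5 - 7.8672*n^4 + 0.6984*n^3 - 4.8564*n^2 + 6.4932*n + 0.2472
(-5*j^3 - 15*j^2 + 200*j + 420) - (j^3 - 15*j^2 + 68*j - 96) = -6*j^3 + 132*j + 516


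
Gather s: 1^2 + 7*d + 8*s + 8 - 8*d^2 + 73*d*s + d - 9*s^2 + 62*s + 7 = -8*d^2 + 8*d - 9*s^2 + s*(73*d + 70) + 16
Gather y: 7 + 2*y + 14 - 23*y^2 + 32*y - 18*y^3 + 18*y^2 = -18*y^3 - 5*y^2 + 34*y + 21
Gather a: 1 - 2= -1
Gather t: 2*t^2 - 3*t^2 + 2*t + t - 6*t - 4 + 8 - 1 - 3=-t^2 - 3*t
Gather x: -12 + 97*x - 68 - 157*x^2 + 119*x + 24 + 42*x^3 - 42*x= 42*x^3 - 157*x^2 + 174*x - 56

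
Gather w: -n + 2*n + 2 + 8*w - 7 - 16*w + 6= n - 8*w + 1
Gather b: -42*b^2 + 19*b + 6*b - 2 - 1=-42*b^2 + 25*b - 3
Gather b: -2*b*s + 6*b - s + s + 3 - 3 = b*(6 - 2*s)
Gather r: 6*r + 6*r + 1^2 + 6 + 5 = 12*r + 12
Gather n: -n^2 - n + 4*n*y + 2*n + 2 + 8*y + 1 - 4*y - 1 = -n^2 + n*(4*y + 1) + 4*y + 2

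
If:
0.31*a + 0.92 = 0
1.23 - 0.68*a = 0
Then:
No Solution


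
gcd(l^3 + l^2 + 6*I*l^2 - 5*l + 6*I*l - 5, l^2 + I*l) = l + I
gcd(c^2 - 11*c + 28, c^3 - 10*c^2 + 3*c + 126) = c - 7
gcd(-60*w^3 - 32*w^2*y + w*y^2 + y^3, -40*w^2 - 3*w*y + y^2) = 5*w + y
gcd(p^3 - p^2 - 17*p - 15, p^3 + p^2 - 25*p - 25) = p^2 - 4*p - 5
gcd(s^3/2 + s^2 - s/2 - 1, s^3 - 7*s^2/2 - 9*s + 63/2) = 1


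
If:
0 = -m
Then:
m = 0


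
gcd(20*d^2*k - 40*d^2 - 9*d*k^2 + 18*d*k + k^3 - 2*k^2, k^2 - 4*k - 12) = 1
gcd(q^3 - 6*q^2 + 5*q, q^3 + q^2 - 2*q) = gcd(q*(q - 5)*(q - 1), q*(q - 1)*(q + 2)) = q^2 - q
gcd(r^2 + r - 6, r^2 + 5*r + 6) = r + 3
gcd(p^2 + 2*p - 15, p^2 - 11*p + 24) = p - 3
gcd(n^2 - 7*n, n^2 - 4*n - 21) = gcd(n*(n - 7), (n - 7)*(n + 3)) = n - 7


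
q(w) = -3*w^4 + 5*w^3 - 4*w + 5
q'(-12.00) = 22892.00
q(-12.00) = -70795.00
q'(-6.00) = 3128.00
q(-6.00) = -4939.00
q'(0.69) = -0.80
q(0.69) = 3.20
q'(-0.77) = 10.37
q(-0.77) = 4.74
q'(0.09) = -3.89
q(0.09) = 4.64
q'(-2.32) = 226.58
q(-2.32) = -135.07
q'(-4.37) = 1283.89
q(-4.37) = -1488.86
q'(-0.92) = 18.04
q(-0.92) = 2.64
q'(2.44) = -89.02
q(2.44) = -38.46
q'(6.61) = -2814.28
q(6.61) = -4304.41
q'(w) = -12*w^3 + 15*w^2 - 4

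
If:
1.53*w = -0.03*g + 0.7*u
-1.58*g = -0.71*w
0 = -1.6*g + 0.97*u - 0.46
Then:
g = 0.15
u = 0.71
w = 0.32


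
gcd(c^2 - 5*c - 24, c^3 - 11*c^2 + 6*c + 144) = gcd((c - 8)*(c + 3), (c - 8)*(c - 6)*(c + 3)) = c^2 - 5*c - 24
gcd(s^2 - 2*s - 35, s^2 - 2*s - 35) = s^2 - 2*s - 35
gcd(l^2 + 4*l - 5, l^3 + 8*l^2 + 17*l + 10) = l + 5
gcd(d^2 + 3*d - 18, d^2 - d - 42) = d + 6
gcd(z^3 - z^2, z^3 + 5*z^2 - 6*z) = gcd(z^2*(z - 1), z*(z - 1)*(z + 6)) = z^2 - z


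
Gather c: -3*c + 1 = 1 - 3*c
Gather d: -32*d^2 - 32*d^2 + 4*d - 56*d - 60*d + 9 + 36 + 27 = -64*d^2 - 112*d + 72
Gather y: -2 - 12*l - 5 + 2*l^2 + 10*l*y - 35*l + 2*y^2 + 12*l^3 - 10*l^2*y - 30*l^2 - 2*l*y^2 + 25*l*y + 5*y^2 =12*l^3 - 28*l^2 - 47*l + y^2*(7 - 2*l) + y*(-10*l^2 + 35*l) - 7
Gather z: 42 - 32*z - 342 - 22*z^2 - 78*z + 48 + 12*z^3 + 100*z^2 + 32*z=12*z^3 + 78*z^2 - 78*z - 252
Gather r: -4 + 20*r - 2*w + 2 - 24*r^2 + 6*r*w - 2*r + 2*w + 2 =-24*r^2 + r*(6*w + 18)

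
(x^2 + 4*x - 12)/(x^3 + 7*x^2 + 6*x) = (x - 2)/(x*(x + 1))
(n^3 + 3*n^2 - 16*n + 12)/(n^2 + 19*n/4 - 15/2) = 4*(n^2 - 3*n + 2)/(4*n - 5)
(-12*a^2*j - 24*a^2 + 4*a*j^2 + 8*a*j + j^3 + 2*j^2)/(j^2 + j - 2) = (-12*a^2 + 4*a*j + j^2)/(j - 1)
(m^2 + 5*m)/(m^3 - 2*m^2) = (m + 5)/(m*(m - 2))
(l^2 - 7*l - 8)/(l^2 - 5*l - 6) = (l - 8)/(l - 6)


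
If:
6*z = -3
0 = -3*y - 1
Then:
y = -1/3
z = -1/2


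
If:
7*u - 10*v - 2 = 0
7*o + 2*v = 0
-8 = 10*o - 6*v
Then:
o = -8/31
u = 342/217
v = 28/31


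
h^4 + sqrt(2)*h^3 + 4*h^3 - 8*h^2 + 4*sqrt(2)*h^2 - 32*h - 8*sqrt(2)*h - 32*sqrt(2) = (h + 4)*(h - 2*sqrt(2))*(h + sqrt(2))*(h + 2*sqrt(2))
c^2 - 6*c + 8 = (c - 4)*(c - 2)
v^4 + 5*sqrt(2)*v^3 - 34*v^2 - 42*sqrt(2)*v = v*(v - 3*sqrt(2))*(v + sqrt(2))*(v + 7*sqrt(2))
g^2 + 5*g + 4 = (g + 1)*(g + 4)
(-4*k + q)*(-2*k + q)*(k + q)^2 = 8*k^4 + 10*k^3*q - 3*k^2*q^2 - 4*k*q^3 + q^4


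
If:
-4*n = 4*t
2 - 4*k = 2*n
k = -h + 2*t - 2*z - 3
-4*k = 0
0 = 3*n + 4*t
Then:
No Solution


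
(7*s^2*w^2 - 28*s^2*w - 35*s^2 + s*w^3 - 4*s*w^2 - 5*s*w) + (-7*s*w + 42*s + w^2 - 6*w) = 7*s^2*w^2 - 28*s^2*w - 35*s^2 + s*w^3 - 4*s*w^2 - 12*s*w + 42*s + w^2 - 6*w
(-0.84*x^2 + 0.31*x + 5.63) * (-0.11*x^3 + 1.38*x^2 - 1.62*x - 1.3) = 0.0924*x^5 - 1.1933*x^4 + 1.1693*x^3 + 8.3592*x^2 - 9.5236*x - 7.319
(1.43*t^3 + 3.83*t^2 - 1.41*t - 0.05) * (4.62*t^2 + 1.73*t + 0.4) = 6.6066*t^5 + 20.1685*t^4 + 0.6837*t^3 - 1.1383*t^2 - 0.6505*t - 0.02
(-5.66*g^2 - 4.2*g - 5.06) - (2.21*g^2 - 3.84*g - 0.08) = -7.87*g^2 - 0.36*g - 4.98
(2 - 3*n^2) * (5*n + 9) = -15*n^3 - 27*n^2 + 10*n + 18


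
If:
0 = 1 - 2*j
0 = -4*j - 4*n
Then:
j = 1/2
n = -1/2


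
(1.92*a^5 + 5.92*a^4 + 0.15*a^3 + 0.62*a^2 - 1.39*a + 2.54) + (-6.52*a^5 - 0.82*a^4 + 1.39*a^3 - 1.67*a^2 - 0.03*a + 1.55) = -4.6*a^5 + 5.1*a^4 + 1.54*a^3 - 1.05*a^2 - 1.42*a + 4.09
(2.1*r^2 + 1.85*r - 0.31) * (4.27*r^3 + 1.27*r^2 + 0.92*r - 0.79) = 8.967*r^5 + 10.5665*r^4 + 2.9578*r^3 - 0.3507*r^2 - 1.7467*r + 0.2449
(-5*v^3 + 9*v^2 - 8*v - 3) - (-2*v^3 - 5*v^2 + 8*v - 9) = -3*v^3 + 14*v^2 - 16*v + 6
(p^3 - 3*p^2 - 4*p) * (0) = 0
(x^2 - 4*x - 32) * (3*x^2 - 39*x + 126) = 3*x^4 - 51*x^3 + 186*x^2 + 744*x - 4032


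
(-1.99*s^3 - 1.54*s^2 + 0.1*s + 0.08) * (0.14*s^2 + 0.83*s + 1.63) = -0.2786*s^5 - 1.8673*s^4 - 4.5079*s^3 - 2.416*s^2 + 0.2294*s + 0.1304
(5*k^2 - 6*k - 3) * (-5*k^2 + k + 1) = -25*k^4 + 35*k^3 + 14*k^2 - 9*k - 3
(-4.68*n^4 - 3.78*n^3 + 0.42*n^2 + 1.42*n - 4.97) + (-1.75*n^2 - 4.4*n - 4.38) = -4.68*n^4 - 3.78*n^3 - 1.33*n^2 - 2.98*n - 9.35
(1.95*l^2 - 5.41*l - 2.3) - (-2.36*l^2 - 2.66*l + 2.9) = 4.31*l^2 - 2.75*l - 5.2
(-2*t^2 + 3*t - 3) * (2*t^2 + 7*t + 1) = -4*t^4 - 8*t^3 + 13*t^2 - 18*t - 3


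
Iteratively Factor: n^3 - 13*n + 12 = (n - 1)*(n^2 + n - 12) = (n - 3)*(n - 1)*(n + 4)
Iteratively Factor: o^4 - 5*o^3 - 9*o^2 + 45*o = (o - 5)*(o^3 - 9*o) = (o - 5)*(o - 3)*(o^2 + 3*o) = (o - 5)*(o - 3)*(o + 3)*(o)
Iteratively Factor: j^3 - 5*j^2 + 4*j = (j - 1)*(j^2 - 4*j) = j*(j - 1)*(j - 4)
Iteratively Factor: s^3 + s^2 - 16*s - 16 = (s - 4)*(s^2 + 5*s + 4) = (s - 4)*(s + 4)*(s + 1)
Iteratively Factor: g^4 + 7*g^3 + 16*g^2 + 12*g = (g + 2)*(g^3 + 5*g^2 + 6*g) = (g + 2)^2*(g^2 + 3*g) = (g + 2)^2*(g + 3)*(g)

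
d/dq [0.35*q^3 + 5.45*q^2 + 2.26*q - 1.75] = 1.05*q^2 + 10.9*q + 2.26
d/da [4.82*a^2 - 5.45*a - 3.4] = 9.64*a - 5.45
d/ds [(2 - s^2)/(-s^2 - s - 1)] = (s^2 + 6*s + 2)/(s^4 + 2*s^3 + 3*s^2 + 2*s + 1)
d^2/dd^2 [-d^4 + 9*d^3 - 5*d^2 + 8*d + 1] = -12*d^2 + 54*d - 10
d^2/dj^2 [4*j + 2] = 0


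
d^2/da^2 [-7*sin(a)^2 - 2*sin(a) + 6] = 2*sin(a) - 14*cos(2*a)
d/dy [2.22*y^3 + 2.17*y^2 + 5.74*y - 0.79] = 6.66*y^2 + 4.34*y + 5.74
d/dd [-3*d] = -3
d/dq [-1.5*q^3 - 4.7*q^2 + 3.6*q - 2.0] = -4.5*q^2 - 9.4*q + 3.6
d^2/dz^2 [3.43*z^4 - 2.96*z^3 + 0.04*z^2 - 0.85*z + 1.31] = 41.16*z^2 - 17.76*z + 0.08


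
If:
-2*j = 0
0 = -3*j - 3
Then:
No Solution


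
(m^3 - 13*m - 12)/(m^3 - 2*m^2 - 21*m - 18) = (m - 4)/(m - 6)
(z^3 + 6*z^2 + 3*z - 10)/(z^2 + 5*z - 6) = (z^2 + 7*z + 10)/(z + 6)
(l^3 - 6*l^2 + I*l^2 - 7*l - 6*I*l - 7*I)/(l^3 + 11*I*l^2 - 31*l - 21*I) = (l^2 - 6*l - 7)/(l^2 + 10*I*l - 21)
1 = 1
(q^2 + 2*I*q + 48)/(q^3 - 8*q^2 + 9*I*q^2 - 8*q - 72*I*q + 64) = (q - 6*I)/(q^2 + q*(-8 + I) - 8*I)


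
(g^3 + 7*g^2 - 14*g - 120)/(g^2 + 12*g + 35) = (g^2 + 2*g - 24)/(g + 7)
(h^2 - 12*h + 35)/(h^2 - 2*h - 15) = (h - 7)/(h + 3)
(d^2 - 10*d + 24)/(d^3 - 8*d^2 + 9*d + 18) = (d - 4)/(d^2 - 2*d - 3)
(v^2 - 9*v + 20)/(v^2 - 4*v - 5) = (v - 4)/(v + 1)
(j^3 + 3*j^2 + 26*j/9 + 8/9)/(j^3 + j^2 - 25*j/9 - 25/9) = (9*j^2 + 18*j + 8)/(9*j^2 - 25)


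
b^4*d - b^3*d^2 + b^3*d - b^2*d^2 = b^2*(b - d)*(b*d + d)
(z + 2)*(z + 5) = z^2 + 7*z + 10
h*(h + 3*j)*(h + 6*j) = h^3 + 9*h^2*j + 18*h*j^2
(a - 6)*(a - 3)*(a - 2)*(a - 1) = a^4 - 12*a^3 + 47*a^2 - 72*a + 36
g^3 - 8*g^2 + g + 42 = (g - 7)*(g - 3)*(g + 2)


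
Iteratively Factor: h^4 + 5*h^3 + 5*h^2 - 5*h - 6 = (h + 2)*(h^3 + 3*h^2 - h - 3) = (h - 1)*(h + 2)*(h^2 + 4*h + 3) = (h - 1)*(h + 2)*(h + 3)*(h + 1)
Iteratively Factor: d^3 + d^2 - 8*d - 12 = (d + 2)*(d^2 - d - 6) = (d - 3)*(d + 2)*(d + 2)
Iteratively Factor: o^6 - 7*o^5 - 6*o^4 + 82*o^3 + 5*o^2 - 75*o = (o - 1)*(o^5 - 6*o^4 - 12*o^3 + 70*o^2 + 75*o) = o*(o - 1)*(o^4 - 6*o^3 - 12*o^2 + 70*o + 75) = o*(o - 5)*(o - 1)*(o^3 - o^2 - 17*o - 15) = o*(o - 5)*(o - 1)*(o + 1)*(o^2 - 2*o - 15) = o*(o - 5)^2*(o - 1)*(o + 1)*(o + 3)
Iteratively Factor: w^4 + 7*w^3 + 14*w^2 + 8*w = (w + 4)*(w^3 + 3*w^2 + 2*w) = w*(w + 4)*(w^2 + 3*w + 2) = w*(w + 2)*(w + 4)*(w + 1)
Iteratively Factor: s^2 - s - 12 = (s + 3)*(s - 4)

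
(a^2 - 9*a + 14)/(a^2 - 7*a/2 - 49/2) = 2*(a - 2)/(2*a + 7)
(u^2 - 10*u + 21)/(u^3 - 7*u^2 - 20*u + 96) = (u - 7)/(u^2 - 4*u - 32)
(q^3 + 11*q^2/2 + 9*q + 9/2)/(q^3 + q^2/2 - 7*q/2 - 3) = (q + 3)/(q - 2)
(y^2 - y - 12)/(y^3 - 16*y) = (y + 3)/(y*(y + 4))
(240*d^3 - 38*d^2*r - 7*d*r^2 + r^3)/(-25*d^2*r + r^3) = (-48*d^2 - 2*d*r + r^2)/(r*(5*d + r))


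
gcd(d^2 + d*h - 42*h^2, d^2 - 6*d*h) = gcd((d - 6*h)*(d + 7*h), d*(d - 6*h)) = d - 6*h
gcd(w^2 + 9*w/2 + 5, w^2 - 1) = 1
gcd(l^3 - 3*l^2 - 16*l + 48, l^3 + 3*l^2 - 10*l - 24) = l^2 + l - 12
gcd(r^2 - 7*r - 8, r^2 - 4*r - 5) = r + 1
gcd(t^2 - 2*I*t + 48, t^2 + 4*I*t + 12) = t + 6*I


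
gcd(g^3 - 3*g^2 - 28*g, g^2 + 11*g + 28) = g + 4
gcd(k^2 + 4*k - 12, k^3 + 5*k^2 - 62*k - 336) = k + 6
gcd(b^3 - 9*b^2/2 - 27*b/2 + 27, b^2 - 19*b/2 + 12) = b - 3/2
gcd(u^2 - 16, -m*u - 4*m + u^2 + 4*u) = u + 4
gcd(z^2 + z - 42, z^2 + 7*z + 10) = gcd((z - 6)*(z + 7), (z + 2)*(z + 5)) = 1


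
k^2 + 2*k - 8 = (k - 2)*(k + 4)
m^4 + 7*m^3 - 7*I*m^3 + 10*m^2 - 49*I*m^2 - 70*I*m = m*(m + 2)*(m + 5)*(m - 7*I)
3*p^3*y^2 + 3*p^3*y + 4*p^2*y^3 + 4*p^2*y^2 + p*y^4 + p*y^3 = y*(p + y)*(3*p + y)*(p*y + p)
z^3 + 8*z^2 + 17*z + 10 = (z + 1)*(z + 2)*(z + 5)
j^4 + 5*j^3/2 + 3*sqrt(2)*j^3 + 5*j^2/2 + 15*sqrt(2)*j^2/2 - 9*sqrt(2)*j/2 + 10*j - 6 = (j - 1/2)*(j + 3)*(j + sqrt(2))*(j + 2*sqrt(2))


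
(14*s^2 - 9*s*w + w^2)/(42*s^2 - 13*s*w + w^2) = (2*s - w)/(6*s - w)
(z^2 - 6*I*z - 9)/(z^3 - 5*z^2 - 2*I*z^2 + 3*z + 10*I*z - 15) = (z - 3*I)/(z^2 + z*(-5 + I) - 5*I)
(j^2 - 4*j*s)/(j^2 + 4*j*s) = (j - 4*s)/(j + 4*s)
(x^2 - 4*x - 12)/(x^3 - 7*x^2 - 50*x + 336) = (x + 2)/(x^2 - x - 56)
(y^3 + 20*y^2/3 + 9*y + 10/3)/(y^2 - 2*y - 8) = (3*y^3 + 20*y^2 + 27*y + 10)/(3*(y^2 - 2*y - 8))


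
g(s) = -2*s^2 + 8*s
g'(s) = 8 - 4*s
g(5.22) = -12.74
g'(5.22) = -12.88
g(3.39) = 4.14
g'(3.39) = -5.56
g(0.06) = 0.47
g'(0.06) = 7.76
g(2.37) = 7.73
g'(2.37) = -1.48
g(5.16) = -11.97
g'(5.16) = -12.64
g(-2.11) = -25.78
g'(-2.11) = 16.44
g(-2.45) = -31.60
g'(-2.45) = 17.80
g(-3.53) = -53.16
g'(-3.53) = 22.12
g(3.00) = 6.00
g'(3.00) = -4.00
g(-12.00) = -384.00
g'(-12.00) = 56.00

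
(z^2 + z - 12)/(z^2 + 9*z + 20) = (z - 3)/(z + 5)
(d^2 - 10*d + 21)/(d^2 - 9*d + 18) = (d - 7)/(d - 6)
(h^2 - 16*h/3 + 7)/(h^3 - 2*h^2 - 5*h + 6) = (h - 7/3)/(h^2 + h - 2)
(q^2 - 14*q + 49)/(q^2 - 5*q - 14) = (q - 7)/(q + 2)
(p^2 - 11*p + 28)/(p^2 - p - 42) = (p - 4)/(p + 6)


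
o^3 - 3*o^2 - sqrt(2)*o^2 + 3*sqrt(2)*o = o*(o - 3)*(o - sqrt(2))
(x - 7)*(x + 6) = x^2 - x - 42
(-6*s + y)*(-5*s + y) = 30*s^2 - 11*s*y + y^2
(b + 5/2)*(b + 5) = b^2 + 15*b/2 + 25/2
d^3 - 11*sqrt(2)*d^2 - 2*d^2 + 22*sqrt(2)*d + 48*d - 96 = (d - 2)*(d - 8*sqrt(2))*(d - 3*sqrt(2))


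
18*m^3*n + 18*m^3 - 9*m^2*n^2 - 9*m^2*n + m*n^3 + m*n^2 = (-6*m + n)*(-3*m + n)*(m*n + m)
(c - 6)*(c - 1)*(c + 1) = c^3 - 6*c^2 - c + 6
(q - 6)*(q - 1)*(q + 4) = q^3 - 3*q^2 - 22*q + 24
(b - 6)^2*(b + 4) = b^3 - 8*b^2 - 12*b + 144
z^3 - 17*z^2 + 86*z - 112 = (z - 8)*(z - 7)*(z - 2)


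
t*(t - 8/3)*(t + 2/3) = t^3 - 2*t^2 - 16*t/9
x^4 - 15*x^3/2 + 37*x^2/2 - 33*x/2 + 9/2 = (x - 3)^2*(x - 1)*(x - 1/2)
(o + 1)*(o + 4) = o^2 + 5*o + 4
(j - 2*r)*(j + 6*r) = j^2 + 4*j*r - 12*r^2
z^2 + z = z*(z + 1)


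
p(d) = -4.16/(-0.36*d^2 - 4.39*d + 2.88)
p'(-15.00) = 0.18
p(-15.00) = 0.34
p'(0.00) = -2.20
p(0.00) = -1.44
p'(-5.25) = -0.01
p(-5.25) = -0.26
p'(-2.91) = -0.06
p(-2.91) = -0.33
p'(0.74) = -63.98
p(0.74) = 7.35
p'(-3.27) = -0.05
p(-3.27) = -0.31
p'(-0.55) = -0.62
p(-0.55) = -0.80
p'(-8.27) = 0.03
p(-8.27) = -0.29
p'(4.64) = -0.05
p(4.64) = 0.16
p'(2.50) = -0.24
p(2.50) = 0.40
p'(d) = -4.16*(0.72*d + 4.39)/(-0.36*d^2 - 4.39*d + 2.88)^2 = (-2.9952*d - 18.2624)/(0.36*d^2 + 4.39*d - 2.88)^2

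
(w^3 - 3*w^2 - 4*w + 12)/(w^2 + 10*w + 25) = (w^3 - 3*w^2 - 4*w + 12)/(w^2 + 10*w + 25)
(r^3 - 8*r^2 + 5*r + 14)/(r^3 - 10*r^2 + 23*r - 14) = (r + 1)/(r - 1)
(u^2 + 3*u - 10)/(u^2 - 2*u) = (u + 5)/u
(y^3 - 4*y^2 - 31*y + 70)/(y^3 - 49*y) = (y^2 + 3*y - 10)/(y*(y + 7))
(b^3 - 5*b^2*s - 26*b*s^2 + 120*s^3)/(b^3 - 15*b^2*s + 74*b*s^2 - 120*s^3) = (-b - 5*s)/(-b + 5*s)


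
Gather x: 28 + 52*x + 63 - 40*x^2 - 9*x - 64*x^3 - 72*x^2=-64*x^3 - 112*x^2 + 43*x + 91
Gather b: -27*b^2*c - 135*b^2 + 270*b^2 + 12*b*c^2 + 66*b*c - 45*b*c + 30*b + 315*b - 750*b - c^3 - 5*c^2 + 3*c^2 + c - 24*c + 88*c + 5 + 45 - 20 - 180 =b^2*(135 - 27*c) + b*(12*c^2 + 21*c - 405) - c^3 - 2*c^2 + 65*c - 150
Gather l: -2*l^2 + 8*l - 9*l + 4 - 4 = -2*l^2 - l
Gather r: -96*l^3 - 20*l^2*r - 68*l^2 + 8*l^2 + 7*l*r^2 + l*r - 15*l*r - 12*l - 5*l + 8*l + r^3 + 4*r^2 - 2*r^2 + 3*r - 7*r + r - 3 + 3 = -96*l^3 - 60*l^2 - 9*l + r^3 + r^2*(7*l + 2) + r*(-20*l^2 - 14*l - 3)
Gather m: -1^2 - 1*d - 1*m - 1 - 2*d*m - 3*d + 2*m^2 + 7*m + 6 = -4*d + 2*m^2 + m*(6 - 2*d) + 4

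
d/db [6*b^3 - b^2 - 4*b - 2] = 18*b^2 - 2*b - 4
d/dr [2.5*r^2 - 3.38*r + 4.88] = 5.0*r - 3.38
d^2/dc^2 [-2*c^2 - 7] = -4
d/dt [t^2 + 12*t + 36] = 2*t + 12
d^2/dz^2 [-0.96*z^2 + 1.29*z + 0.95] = -1.92000000000000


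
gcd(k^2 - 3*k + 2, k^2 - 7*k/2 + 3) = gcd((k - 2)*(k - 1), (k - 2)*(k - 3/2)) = k - 2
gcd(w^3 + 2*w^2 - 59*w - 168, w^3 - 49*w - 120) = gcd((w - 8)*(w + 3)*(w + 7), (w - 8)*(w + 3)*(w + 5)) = w^2 - 5*w - 24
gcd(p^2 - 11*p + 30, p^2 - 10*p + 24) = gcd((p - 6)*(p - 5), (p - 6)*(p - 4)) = p - 6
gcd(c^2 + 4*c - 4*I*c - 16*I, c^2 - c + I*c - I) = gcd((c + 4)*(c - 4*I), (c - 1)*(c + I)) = 1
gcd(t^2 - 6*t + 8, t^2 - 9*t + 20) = t - 4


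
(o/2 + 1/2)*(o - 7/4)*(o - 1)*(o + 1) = o^4/2 - 3*o^3/8 - 11*o^2/8 + 3*o/8 + 7/8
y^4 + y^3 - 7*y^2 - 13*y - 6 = (y - 3)*(y + 1)^2*(y + 2)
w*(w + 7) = w^2 + 7*w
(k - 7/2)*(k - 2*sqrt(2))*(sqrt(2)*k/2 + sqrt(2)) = sqrt(2)*k^3/2 - 2*k^2 - 3*sqrt(2)*k^2/4 - 7*sqrt(2)*k/2 + 3*k + 14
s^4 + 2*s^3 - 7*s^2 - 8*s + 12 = (s - 2)*(s - 1)*(s + 2)*(s + 3)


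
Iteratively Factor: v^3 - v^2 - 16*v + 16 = (v - 4)*(v^2 + 3*v - 4) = (v - 4)*(v + 4)*(v - 1)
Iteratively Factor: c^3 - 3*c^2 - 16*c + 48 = (c + 4)*(c^2 - 7*c + 12) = (c - 3)*(c + 4)*(c - 4)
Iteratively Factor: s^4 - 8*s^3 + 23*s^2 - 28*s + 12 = (s - 2)*(s^3 - 6*s^2 + 11*s - 6) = (s - 2)^2*(s^2 - 4*s + 3) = (s - 3)*(s - 2)^2*(s - 1)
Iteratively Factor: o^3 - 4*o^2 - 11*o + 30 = (o - 5)*(o^2 + o - 6) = (o - 5)*(o + 3)*(o - 2)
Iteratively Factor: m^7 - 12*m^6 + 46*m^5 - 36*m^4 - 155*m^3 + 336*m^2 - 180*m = (m - 1)*(m^6 - 11*m^5 + 35*m^4 - m^3 - 156*m^2 + 180*m) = (m - 3)*(m - 1)*(m^5 - 8*m^4 + 11*m^3 + 32*m^2 - 60*m) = (m - 3)*(m - 2)*(m - 1)*(m^4 - 6*m^3 - m^2 + 30*m) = (m - 3)^2*(m - 2)*(m - 1)*(m^3 - 3*m^2 - 10*m) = m*(m - 3)^2*(m - 2)*(m - 1)*(m^2 - 3*m - 10) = m*(m - 5)*(m - 3)^2*(m - 2)*(m - 1)*(m + 2)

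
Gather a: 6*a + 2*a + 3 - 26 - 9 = 8*a - 32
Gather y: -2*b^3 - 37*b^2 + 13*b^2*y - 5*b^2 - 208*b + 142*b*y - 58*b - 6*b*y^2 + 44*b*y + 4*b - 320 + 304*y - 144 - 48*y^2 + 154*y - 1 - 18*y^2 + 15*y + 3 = -2*b^3 - 42*b^2 - 262*b + y^2*(-6*b - 66) + y*(13*b^2 + 186*b + 473) - 462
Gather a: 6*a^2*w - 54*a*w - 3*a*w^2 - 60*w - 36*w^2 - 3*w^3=6*a^2*w + a*(-3*w^2 - 54*w) - 3*w^3 - 36*w^2 - 60*w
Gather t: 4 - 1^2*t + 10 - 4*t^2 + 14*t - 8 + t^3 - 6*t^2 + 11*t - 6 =t^3 - 10*t^2 + 24*t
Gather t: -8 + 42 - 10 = 24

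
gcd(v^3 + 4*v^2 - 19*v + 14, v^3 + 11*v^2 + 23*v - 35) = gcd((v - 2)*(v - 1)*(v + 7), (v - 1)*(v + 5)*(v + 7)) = v^2 + 6*v - 7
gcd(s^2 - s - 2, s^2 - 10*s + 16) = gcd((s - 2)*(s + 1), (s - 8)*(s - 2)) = s - 2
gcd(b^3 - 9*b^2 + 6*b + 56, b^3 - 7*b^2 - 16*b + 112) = b^2 - 11*b + 28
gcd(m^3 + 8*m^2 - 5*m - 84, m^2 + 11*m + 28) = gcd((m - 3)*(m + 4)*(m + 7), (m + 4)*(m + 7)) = m^2 + 11*m + 28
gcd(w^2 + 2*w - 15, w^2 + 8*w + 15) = w + 5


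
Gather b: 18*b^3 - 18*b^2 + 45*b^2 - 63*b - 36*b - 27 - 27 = 18*b^3 + 27*b^2 - 99*b - 54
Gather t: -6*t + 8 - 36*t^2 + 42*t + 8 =-36*t^2 + 36*t + 16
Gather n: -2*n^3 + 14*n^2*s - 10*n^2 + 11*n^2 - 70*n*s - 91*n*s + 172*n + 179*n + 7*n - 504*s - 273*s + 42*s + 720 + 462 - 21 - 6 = -2*n^3 + n^2*(14*s + 1) + n*(358 - 161*s) - 735*s + 1155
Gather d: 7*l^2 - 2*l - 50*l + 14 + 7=7*l^2 - 52*l + 21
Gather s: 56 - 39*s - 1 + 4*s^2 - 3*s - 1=4*s^2 - 42*s + 54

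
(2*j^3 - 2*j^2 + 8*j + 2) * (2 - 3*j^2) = -6*j^5 + 6*j^4 - 20*j^3 - 10*j^2 + 16*j + 4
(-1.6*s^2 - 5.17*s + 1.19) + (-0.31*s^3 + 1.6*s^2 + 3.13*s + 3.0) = -0.31*s^3 - 2.04*s + 4.19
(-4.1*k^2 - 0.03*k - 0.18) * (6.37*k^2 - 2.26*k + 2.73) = -26.117*k^4 + 9.0749*k^3 - 12.2718*k^2 + 0.3249*k - 0.4914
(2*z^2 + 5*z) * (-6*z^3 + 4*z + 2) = -12*z^5 - 30*z^4 + 8*z^3 + 24*z^2 + 10*z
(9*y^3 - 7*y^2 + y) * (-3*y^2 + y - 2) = -27*y^5 + 30*y^4 - 28*y^3 + 15*y^2 - 2*y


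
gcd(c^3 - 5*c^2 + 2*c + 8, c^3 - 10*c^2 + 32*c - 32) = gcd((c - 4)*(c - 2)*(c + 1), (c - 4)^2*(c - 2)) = c^2 - 6*c + 8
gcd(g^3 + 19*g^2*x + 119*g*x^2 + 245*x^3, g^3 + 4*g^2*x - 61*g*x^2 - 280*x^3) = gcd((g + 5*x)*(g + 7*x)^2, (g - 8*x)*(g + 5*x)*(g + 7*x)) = g^2 + 12*g*x + 35*x^2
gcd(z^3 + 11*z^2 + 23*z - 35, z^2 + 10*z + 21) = z + 7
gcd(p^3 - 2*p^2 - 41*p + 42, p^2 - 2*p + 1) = p - 1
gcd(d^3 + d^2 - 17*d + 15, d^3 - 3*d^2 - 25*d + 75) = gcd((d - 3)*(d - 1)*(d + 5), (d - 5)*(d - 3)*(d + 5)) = d^2 + 2*d - 15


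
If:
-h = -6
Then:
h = 6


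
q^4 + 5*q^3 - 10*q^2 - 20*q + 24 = (q - 2)*(q - 1)*(q + 2)*(q + 6)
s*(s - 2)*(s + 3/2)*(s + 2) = s^4 + 3*s^3/2 - 4*s^2 - 6*s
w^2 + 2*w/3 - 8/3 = (w - 4/3)*(w + 2)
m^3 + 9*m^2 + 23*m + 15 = (m + 1)*(m + 3)*(m + 5)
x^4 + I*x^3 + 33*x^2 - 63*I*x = x*(x - 3*I)^2*(x + 7*I)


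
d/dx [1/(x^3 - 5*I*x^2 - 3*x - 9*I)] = (-3*x^2 + 10*I*x + 3)/(-x^3 + 5*I*x^2 + 3*x + 9*I)^2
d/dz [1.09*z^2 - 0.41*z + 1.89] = 2.18*z - 0.41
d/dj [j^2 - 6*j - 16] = 2*j - 6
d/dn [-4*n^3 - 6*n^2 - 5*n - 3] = -12*n^2 - 12*n - 5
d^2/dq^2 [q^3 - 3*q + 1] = 6*q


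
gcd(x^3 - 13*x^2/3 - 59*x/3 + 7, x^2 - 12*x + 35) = x - 7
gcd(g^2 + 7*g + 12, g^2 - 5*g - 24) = g + 3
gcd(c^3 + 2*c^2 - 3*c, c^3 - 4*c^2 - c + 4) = c - 1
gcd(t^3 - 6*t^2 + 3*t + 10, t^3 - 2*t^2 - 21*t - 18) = t + 1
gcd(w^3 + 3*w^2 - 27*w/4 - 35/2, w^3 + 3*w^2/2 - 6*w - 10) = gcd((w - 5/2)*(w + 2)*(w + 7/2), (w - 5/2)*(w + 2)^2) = w^2 - w/2 - 5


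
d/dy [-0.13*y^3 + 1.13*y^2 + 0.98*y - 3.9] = -0.39*y^2 + 2.26*y + 0.98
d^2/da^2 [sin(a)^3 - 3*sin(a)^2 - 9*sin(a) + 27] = -9*sin(a)^3 + 12*sin(a)^2 + 15*sin(a) - 6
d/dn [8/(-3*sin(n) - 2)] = 24*cos(n)/(3*sin(n) + 2)^2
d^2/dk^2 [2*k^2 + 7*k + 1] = 4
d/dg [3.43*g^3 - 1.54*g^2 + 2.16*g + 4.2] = 10.29*g^2 - 3.08*g + 2.16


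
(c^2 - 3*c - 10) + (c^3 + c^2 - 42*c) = c^3 + 2*c^2 - 45*c - 10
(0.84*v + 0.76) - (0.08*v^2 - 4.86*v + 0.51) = -0.08*v^2 + 5.7*v + 0.25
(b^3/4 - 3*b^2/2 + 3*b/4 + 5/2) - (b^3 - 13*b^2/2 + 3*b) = -3*b^3/4 + 5*b^2 - 9*b/4 + 5/2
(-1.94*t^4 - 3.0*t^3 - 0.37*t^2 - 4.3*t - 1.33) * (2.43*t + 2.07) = -4.7142*t^5 - 11.3058*t^4 - 7.1091*t^3 - 11.2149*t^2 - 12.1329*t - 2.7531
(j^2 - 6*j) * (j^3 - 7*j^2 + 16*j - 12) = j^5 - 13*j^4 + 58*j^3 - 108*j^2 + 72*j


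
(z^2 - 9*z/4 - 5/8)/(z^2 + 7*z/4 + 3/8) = (2*z - 5)/(2*z + 3)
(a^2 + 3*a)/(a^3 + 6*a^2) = (a + 3)/(a*(a + 6))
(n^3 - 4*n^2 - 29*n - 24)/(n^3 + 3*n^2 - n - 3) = (n - 8)/(n - 1)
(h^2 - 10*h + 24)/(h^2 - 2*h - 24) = (h - 4)/(h + 4)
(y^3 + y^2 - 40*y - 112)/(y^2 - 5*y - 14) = (y^2 + 8*y + 16)/(y + 2)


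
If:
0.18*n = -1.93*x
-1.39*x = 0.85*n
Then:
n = 0.00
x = 0.00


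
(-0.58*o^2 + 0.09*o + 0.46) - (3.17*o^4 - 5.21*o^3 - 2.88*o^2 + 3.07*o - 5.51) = -3.17*o^4 + 5.21*o^3 + 2.3*o^2 - 2.98*o + 5.97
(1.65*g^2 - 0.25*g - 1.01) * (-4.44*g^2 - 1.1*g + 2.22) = -7.326*g^4 - 0.705*g^3 + 8.4224*g^2 + 0.556*g - 2.2422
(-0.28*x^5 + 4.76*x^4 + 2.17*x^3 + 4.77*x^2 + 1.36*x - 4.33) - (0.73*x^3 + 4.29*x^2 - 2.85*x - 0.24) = -0.28*x^5 + 4.76*x^4 + 1.44*x^3 + 0.48*x^2 + 4.21*x - 4.09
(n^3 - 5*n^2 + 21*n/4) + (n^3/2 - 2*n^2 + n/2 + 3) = 3*n^3/2 - 7*n^2 + 23*n/4 + 3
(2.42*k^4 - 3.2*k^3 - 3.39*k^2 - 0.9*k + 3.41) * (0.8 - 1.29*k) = -3.1218*k^5 + 6.064*k^4 + 1.8131*k^3 - 1.551*k^2 - 5.1189*k + 2.728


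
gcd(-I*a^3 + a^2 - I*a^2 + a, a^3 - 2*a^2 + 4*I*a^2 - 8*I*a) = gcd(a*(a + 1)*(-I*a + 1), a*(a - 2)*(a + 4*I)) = a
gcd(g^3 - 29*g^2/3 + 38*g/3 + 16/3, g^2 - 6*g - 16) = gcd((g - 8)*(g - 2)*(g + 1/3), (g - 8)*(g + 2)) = g - 8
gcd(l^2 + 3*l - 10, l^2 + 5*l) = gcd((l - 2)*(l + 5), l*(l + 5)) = l + 5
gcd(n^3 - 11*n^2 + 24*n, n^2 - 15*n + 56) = n - 8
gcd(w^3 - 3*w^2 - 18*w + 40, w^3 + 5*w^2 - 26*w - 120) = w^2 - w - 20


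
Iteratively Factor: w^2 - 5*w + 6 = (w - 2)*(w - 3)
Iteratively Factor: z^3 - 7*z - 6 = (z + 1)*(z^2 - z - 6) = (z - 3)*(z + 1)*(z + 2)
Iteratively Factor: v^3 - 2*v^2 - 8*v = (v + 2)*(v^2 - 4*v) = v*(v + 2)*(v - 4)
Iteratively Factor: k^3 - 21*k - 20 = (k - 5)*(k^2 + 5*k + 4) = (k - 5)*(k + 1)*(k + 4)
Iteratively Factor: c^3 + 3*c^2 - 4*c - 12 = (c + 3)*(c^2 - 4) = (c - 2)*(c + 3)*(c + 2)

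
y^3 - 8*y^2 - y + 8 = (y - 8)*(y - 1)*(y + 1)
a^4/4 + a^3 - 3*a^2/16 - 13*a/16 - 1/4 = (a/4 + 1)*(a - 1)*(a + 1/2)^2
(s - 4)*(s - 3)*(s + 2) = s^3 - 5*s^2 - 2*s + 24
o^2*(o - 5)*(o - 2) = o^4 - 7*o^3 + 10*o^2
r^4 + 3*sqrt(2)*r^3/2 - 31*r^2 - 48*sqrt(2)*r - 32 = (r - 4*sqrt(2))*(r + sqrt(2)/2)*(r + sqrt(2))*(r + 4*sqrt(2))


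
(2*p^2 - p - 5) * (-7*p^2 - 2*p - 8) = -14*p^4 + 3*p^3 + 21*p^2 + 18*p + 40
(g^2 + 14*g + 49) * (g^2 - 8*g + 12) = g^4 + 6*g^3 - 51*g^2 - 224*g + 588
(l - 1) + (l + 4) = 2*l + 3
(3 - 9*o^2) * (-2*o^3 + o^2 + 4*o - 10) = 18*o^5 - 9*o^4 - 42*o^3 + 93*o^2 + 12*o - 30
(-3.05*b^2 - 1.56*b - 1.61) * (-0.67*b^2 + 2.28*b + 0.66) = 2.0435*b^4 - 5.9088*b^3 - 4.4911*b^2 - 4.7004*b - 1.0626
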